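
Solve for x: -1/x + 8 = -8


Subtract 8 from both sides: -1/x = -16
Multiply both sides by x: -1 = -16 * x
Divide by -16: x = 1/16

x = 1/16


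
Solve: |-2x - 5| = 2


An absolute value equation |expr| = 2 gives two cases:
Case 1: -2x - 5 = 2
  -2x = 7, so x = -7/2
Case 2: -2x - 5 = -2
  -2x = 3, so x = -3/2

x = -7/2, x = -3/2


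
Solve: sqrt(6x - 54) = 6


Square both sides: 6x - 54 = 6^2 = 36
6x = 36 + 54 = 90
x = 15
Check: sqrt(6*15 - 54) = sqrt(36) = 6 ✓

x = 15


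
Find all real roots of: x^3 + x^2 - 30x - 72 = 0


Let p(x) = x^3 + x^2 - 30x - 72. By the rational root theorem (leading coefficient 1), any rational root is an integer divisor of 72: try ±1, ±2, ... in turn.
Test x = 1: value = -100 ≠ 0.
Test x = -1: value = -42 ≠ 0.
Test x = 2: value = -120 ≠ 0.
Test x = -2: value = -16 ≠ 0.
Test x = 3: value = -126 ≠ 0.
Test x = -3: value = 0 ✓, so (x + 3) is a factor.
Synthetic division by (x + 3): bring down 1; 1(-3) + 1 = -2; (-2)(-3) - 30 = -24; (-24)(-3) - 72 = 0 → quotient x^2 - 2x - 24, remainder 0.
Solve the quadratic x^2 - 2x - 24 = 0: discriminant = (-2)^2 - 4(1)(-24) = 4 + 96 = 100.
sqrt(100) = 10, so x = (2 ± 10)/2: x = 6 or x = -4.

x = -4, x = -3, x = 6


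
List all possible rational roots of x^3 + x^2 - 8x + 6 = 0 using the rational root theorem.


Rational root theorem: possible roots are ±p/q where:
  p divides the constant term (6): p ∈ {1, 2, 3, 6}
  q divides the leading coefficient (1): q ∈ {1}

All possible rational roots: -6, -3, -2, -1, 1, 2, 3, 6

-6, -3, -2, -1, 1, 2, 3, 6


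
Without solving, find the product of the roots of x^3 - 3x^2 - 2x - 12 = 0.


By Vieta's formulas for x^3 + bx^2 + cx + d = 0:
  r1 + r2 + r3 = -b/a = 3
  r1*r2 + r1*r3 + r2*r3 = c/a = -2
  r1*r2*r3 = -d/a = 12


Product = 12


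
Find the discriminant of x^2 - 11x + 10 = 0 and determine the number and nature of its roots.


For ax^2 + bx + c = 0, discriminant D = b^2 - 4ac
Here a = 1, b = -11, c = 10
D = (-11)^2 - 4(1)(10) = 121 - 40 = 81

D = 81 > 0 and is a perfect square (sqrt = 9)
The equation has 2 distinct real rational roots.

Discriminant = 81, 2 distinct real rational roots


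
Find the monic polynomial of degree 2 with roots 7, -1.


A monic polynomial with roots 7, -1 is:
p(x) = (x - 7)(x + 1)
After multiplying by (x - 7): x - 7
After multiplying by (x + 1): x^2 - 6x - 7

x^2 - 6x - 7


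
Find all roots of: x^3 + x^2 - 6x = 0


The constant term is 0, so x = 0 is a root. Factor out x:
  x^2 + x - 6 = 0
Solve the quadratic x^2 + x - 6 = 0: discriminant = 1^2 - 4(1)(-6) = 1 + 24 = 25.
sqrt(25) = 5, so x = (-1 ± 5)/2: x = 2 or x = -3.
Collecting all roots found:

x = -3, x = 0, x = 2


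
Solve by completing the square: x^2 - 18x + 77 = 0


Start: x^2 - 18x + 77 = 0
Move constant: x^2 - 18x = -77
Half of -18 is -9, squared is 81
Add 81 to both sides: x^2 - 18x + 81 = 4
(x - 9)^2 = 4
x - 9 = ±2
x = 9 + 2 = 11 or x = 9 - 2 = 7

x = 7, x = 11


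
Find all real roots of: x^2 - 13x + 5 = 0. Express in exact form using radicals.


Using the quadratic formula: x = (-b ± sqrt(b^2 - 4ac)) / (2a)
Here a = 1, b = -13, c = 5
Discriminant = b^2 - 4ac = (-13)^2 - 4(1)(5) = 169 - 20 = 149
Since discriminant = 149 > 0, there are two real roots.
x = (13 ± sqrt(149)) / 2
Numerically: x ≈ 12.6033 or x ≈ 0.3967

x = (13 + sqrt(149)) / 2 or x = (13 - sqrt(149)) / 2


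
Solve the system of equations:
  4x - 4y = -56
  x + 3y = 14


Using Cramer's rule:
Determinant D = (4)(3) - (1)(-4) = 12 + 4 = 16
Dx = (-56)(3) - (14)(-4) = -168 + 56 = -112
Dy = (4)(14) - (1)(-56) = 56 + 56 = 112
x = Dx/D = -112/16 = -7
y = Dy/D = 112/16 = 7

x = -7, y = 7


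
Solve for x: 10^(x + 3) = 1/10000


Express both sides with the same base.
1/10000 = 10^(-4)
Since the bases match, equate exponents: x + 3 = -4
So x = -4 - (3) = -7

x = -7


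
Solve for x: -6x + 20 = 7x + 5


Starting with: -6x + 20 = 7x + 5
Move all x terms to left: (-6 - 7)x = 5 - 20
Simplify: -13x = -15
Divide both sides by -13: x = 15/13

x = 15/13


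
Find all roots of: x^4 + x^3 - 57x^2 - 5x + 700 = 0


Let p(x) = x^4 + x^3 - 57x^2 - 5x + 700. By the rational root theorem (leading coefficient 1), any rational root is an integer divisor of 700: try ±1, ±2, ... in turn.
Test x = 1: value = 640 ≠ 0.
Test x = -1: value = 648 ≠ 0.
Test x = 2: value = 486 ≠ 0.
Test x = -2: value = 490 ≠ 0.
Test x = 4: value = 88 ≠ 0.
Test x = -4: value = 0 ✓, so (x + 4) is a factor.
Synthetic division by (x + 4): bring down 1; 1(-4) + 1 = -3; (-3)(-4) - 57 = -45; (-45)(-4) - 5 = 175; 175(-4) + 700 = 0 → quotient x^3 - 3x^2 - 45x + 175, remainder 0.
Continue with the quotient x^3 - 3x^2 - 45x + 175 (candidates must divide 175).
Test x = 5: value = 0 ✓, so (x - 5) is a factor.
Synthetic division by (x - 5): bring down 1; 1(5) - 3 = 2; 2(5) - 45 = -35; (-35)(5) + 175 = 0 → quotient x^2 + 2x - 35, remainder 0.
Solve the quadratic x^2 + 2x - 35 = 0: discriminant = 2^2 - 4(1)(-35) = 4 + 140 = 144.
sqrt(144) = 12, so x = (-2 ± 12)/2: x = 5 or x = -7.
Collecting all roots found:

x = -7, x = -4, x = 5 (multiplicity 2)


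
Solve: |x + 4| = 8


An absolute value equation |expr| = 8 gives two cases:
Case 1: x + 4 = 8
  x = 4, so x = 4
Case 2: x + 4 = -8
  x = -12, so x = -12

x = -12, x = 4


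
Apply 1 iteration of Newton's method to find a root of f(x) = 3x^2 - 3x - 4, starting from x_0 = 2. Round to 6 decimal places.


Newton's method: x_(n+1) = x_n - f(x_n)/f'(x_n)
f(x) = 3x^2 - 3x - 4
f'(x) = 6x - 3

Iteration 1:
  f(2.000000) = 2.000000
  f'(2.000000) = 9.000000
  x_1 = 2.000000 - (2.000000)/(9.000000) = 1.777778

x_1 = 1.777778


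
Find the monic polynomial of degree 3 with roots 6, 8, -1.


A monic polynomial with roots 6, 8, -1 is:
p(x) = (x - 6)(x - 8)(x + 1)
After multiplying by (x - 6): x - 6
After multiplying by (x - 8): x^2 - 14x + 48
After multiplying by (x + 1): x^3 - 13x^2 + 34x + 48

x^3 - 13x^2 + 34x + 48


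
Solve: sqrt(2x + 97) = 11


Square both sides: 2x + 97 = 11^2 = 121
2x = 121 - 97 = 24
x = 12
Check: sqrt(2*12 + 97) = sqrt(121) = 11 ✓

x = 12


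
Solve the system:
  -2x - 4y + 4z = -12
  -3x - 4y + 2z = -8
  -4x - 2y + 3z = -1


Using Cramer's rule. Expand each determinant along the first row.
D  = (-2)*[(-4)*3 - 2*(-2)] - (-4)*[(-3)*3 - 2*(-4)] + 4*[(-3)*(-2) - (-4)*(-4)]
  = (-2)*(-8) - (-4)*(-1) + 4*(-10) = -28
Dx = (-12)*[(-4)*3 - 2*(-2)] - (-4)*[(-8)*3 - 2*(-1)] + 4*[(-8)*(-2) - (-4)*(-1)]
  = (-12)*(-8) - (-4)*(-22) + 4*(12) = 56
Dy = (-2)*[(-8)*3 - 2*(-1)] - (-12)*[(-3)*3 - 2*(-4)] + 4*[(-3)*(-1) - (-8)*(-4)]
  = (-2)*(-22) - (-12)*(-1) + 4*(-29) = -84
Dz = (-2)*[(-4)*(-1) - (-8)*(-2)] - (-4)*[(-3)*(-1) - (-8)*(-4)] + (-12)*[(-3)*(-2) - (-4)*(-4)]
  = (-2)*(-12) - (-4)*(-29) + (-12)*(-10) = 28
x = Dx/D = 56/-28 = -2, y = Dy/D = -84/-28 = 3, z = Dz/D = 28/-28 = -1
Check eq1: (-2)(-2) + (-4)(3) + (4)(-1) = -12 = -12 ✓
Check eq2: (-3)(-2) + (-4)(3) + (2)(-1) = -8 = -8 ✓
Check eq3: (-4)(-2) + (-2)(3) + (3)(-1) = -1 = -1 ✓

x = -2, y = 3, z = -1


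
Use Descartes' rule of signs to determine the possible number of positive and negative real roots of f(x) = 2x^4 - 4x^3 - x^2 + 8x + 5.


Descartes' rule of signs:

For positive roots, count sign changes in f(x) = 2x^4 - 4x^3 - x^2 + 8x + 5:
Signs of coefficients: +, -, -, +, +
Number of sign changes: 2
Possible positive real roots: 2, 0

For negative roots, examine f(-x) = 2x^4 + 4x^3 - x^2 - 8x + 5:
Signs of coefficients: +, +, -, -, +
Number of sign changes: 2
Possible negative real roots: 2, 0

Positive roots: 2 or 0; Negative roots: 2 or 0


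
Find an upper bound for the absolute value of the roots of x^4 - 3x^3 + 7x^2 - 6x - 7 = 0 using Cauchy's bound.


Cauchy's bound: all roots r satisfy |r| <= 1 + max(|a_i/a_n|) for i = 0,...,n-1
where a_n is the leading coefficient.

Coefficients: [1, -3, 7, -6, -7]
Leading coefficient a_n = 1
Ratios |a_i/a_n|: 3, 7, 6, 7
Maximum ratio: 7
Cauchy's bound: |r| <= 1 + 7 = 8

Upper bound = 8


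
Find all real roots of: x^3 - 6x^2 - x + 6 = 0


Let p(x) = x^3 - 6x^2 - x + 6. By the rational root theorem (leading coefficient 1), any rational root is an integer divisor of 6: try ±1, ±2, ... in turn.
Test x = 1: value = 0 ✓, so (x - 1) is a factor.
Synthetic division by (x - 1): bring down 1; 1(1) - 6 = -5; (-5)(1) - 1 = -6; (-6)(1) + 6 = 0 → quotient x^2 - 5x - 6, remainder 0.
Solve the quadratic x^2 - 5x - 6 = 0: discriminant = (-5)^2 - 4(1)(-6) = 25 + 24 = 49.
sqrt(49) = 7, so x = (5 ± 7)/2: x = 6 or x = -1.

x = -1, x = 1, x = 6


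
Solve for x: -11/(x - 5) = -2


Multiply both sides by (x - 5): -11 = -2(x - 5)
Distribute: -11 = -2x + 10
-2x = -11 - 10 = -21
x = 21/2

x = 21/2


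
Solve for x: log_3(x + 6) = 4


Convert to exponential form: x + 6 = 3^4 = 81
x = 81 - 6 = 75
Check: log_3(75 + 6) = log_3(81) = log_3(81) = 4 ✓

x = 75


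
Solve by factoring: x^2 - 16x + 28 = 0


We need two numbers that multiply to 28 and add to -16.
Those numbers are -2 and -14 (since (-2) * (-14) = 28 and (-2) + (-14) = -16).
So x^2 - 16x + 28 = (x - 2)(x - 14) = 0
Setting each factor to zero: x = 2 or x = 14

x = 2, x = 14


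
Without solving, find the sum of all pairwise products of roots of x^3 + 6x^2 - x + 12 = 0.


By Vieta's formulas for x^3 + bx^2 + cx + d = 0:
  r1 + r2 + r3 = -b/a = -6
  r1*r2 + r1*r3 + r2*r3 = c/a = -1
  r1*r2*r3 = -d/a = -12


Sum of pairwise products = -1


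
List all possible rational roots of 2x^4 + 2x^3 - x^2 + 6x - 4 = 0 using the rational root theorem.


Rational root theorem: possible roots are ±p/q where:
  p divides the constant term (-4): p ∈ {1, 2, 4}
  q divides the leading coefficient (2): q ∈ {1, 2}

All possible rational roots: -4, -2, -1, -1/2, 1/2, 1, 2, 4

-4, -2, -1, -1/2, 1/2, 1, 2, 4


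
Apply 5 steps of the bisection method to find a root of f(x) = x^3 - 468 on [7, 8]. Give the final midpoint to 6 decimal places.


f(x) = x^3 - 468
f(7) = -125 < 0
f(8) = 44 > 0

Step 1: midpoint = (7.000000 + 8.000000)/2 = 7.500000
  f(7.500000) = -46.125000
  f(mid) < 0, so root is in [7.500000, 8.000000]

Step 2: midpoint = (7.500000 + 8.000000)/2 = 7.750000
  f(7.750000) = -2.515625
  f(mid) < 0, so root is in [7.750000, 8.000000]

Step 3: midpoint = (7.750000 + 8.000000)/2 = 7.875000
  f(7.875000) = 20.373047
  f(mid) > 0, so root is in [7.750000, 7.875000]

Step 4: midpoint = (7.750000 + 7.875000)/2 = 7.812500
  f(7.812500) = 8.837158
  f(mid) > 0, so root is in [7.750000, 7.812500]

Step 5: midpoint = (7.750000 + 7.812500)/2 = 7.781250
  f(7.781250) = 3.137970
  f(mid) > 0, so root is in [7.750000, 7.781250]

midpoint = 7.781250


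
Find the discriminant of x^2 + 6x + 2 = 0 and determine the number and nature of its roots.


For ax^2 + bx + c = 0, discriminant D = b^2 - 4ac
Here a = 1, b = 6, c = 2
D = (6)^2 - 4(1)(2) = 36 - 8 = 28

D = 28 > 0 but not a perfect square
The equation has 2 distinct real irrational roots.

Discriminant = 28, 2 distinct real irrational roots


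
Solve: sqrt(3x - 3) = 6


Square both sides: 3x - 3 = 6^2 = 36
3x = 36 + 3 = 39
x = 13
Check: sqrt(3*13 - 3) = sqrt(36) = 6 ✓

x = 13


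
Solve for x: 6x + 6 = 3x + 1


Starting with: 6x + 6 = 3x + 1
Move all x terms to left: (6 - 3)x = 1 - 6
Simplify: 3x = -5
Divide both sides by 3: x = -5/3

x = -5/3


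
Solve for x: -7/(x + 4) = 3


Multiply both sides by (x + 4): -7 = 3(x + 4)
Distribute: -7 = 3x + 12
3x = -7 - 12 = -19
x = -19/3

x = -19/3


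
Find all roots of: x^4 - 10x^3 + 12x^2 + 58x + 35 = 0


Let p(x) = x^4 - 10x^3 + 12x^2 + 58x + 35. By the rational root theorem (leading coefficient 1), any rational root is an integer divisor of 35: try ±1, ±2, ... in turn.
Test x = 1: value = 96 ≠ 0.
Test x = -1: value = 0 ✓, so (x + 1) is a factor.
Synthetic division by (x + 1): bring down 1; 1(-1) - 10 = -11; (-11)(-1) + 12 = 23; 23(-1) + 58 = 35; 35(-1) + 35 = 0 → quotient x^3 - 11x^2 + 23x + 35, remainder 0.
Continue with the quotient x^3 - 11x^2 + 23x + 35 (candidates must divide 35; re-test x = -1 first in case it repeats).
Test x = -1: value = 0 ✓, so (x + 1) is a factor.
Synthetic division by (x + 1): bring down 1; 1(-1) - 11 = -12; (-12)(-1) + 23 = 35; 35(-1) + 35 = 0 → quotient x^2 - 12x + 35, remainder 0.
Solve the quadratic x^2 - 12x + 35 = 0: discriminant = (-12)^2 - 4(1)(35) = 144 - 140 = 4.
sqrt(4) = 2, so x = (12 ± 2)/2: x = 7 or x = 5.
Collecting all roots found:

x = -1 (multiplicity 2), x = 5, x = 7


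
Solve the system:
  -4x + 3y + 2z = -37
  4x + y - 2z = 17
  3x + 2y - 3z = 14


Using Cramer's rule. Expand each determinant along the first row.
D  = (-4)*[1*(-3) - (-2)*2] - 3*[4*(-3) - (-2)*3] + 2*[4*2 - 1*3]
  = (-4)*(1) - 3*(-6) + 2*(5) = 24
Dx = (-37)*[1*(-3) - (-2)*2] - 3*[17*(-3) - (-2)*14] + 2*[17*2 - 1*14]
  = (-37)*(1) - 3*(-23) + 2*(20) = 72
Dy = (-4)*[17*(-3) - (-2)*14] - (-37)*[4*(-3) - (-2)*3] + 2*[4*14 - 17*3]
  = (-4)*(-23) - (-37)*(-6) + 2*(5) = -120
Dz = (-4)*[1*14 - 17*2] - 3*[4*14 - 17*3] + (-37)*[4*2 - 1*3]
  = (-4)*(-20) - 3*(5) + (-37)*(5) = -120
x = Dx/D = 72/24 = 3, y = Dy/D = -120/24 = -5, z = Dz/D = -120/24 = -5
Check eq1: (-4)(3) + (3)(-5) + (2)(-5) = -37 = -37 ✓
Check eq2: (4)(3) + (1)(-5) + (-2)(-5) = 17 = 17 ✓
Check eq3: (3)(3) + (2)(-5) + (-3)(-5) = 14 = 14 ✓

x = 3, y = -5, z = -5


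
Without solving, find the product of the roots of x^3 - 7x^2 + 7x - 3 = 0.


By Vieta's formulas for x^3 + bx^2 + cx + d = 0:
  r1 + r2 + r3 = -b/a = 7
  r1*r2 + r1*r3 + r2*r3 = c/a = 7
  r1*r2*r3 = -d/a = 3


Product = 3


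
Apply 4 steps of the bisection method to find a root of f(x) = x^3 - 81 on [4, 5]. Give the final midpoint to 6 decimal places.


f(x) = x^3 - 81
f(4) = -17 < 0
f(5) = 44 > 0

Step 1: midpoint = (4.000000 + 5.000000)/2 = 4.500000
  f(4.500000) = 10.125000
  f(mid) > 0, so root is in [4.000000, 4.500000]

Step 2: midpoint = (4.000000 + 4.500000)/2 = 4.250000
  f(4.250000) = -4.234375
  f(mid) < 0, so root is in [4.250000, 4.500000]

Step 3: midpoint = (4.250000 + 4.500000)/2 = 4.375000
  f(4.375000) = 2.740234
  f(mid) > 0, so root is in [4.250000, 4.375000]

Step 4: midpoint = (4.250000 + 4.375000)/2 = 4.312500
  f(4.312500) = -0.797607
  f(mid) < 0, so root is in [4.312500, 4.375000]

midpoint = 4.312500


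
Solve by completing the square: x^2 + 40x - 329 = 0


Start: x^2 + 40x - 329 = 0
Move constant: x^2 + 40x = 329
Half of 40 is 20, squared is 400
Add 400 to both sides: x^2 + 40x + 400 = 729
(x + 20)^2 = 729
x + 20 = ±27
x = -20 + 27 = 7 or x = -20 - 27 = -47

x = -47, x = 7


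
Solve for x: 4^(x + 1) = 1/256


Express both sides with the same base.
1/256 = 4^(-4)
Since the bases match, equate exponents: x + 1 = -4
So x = -4 - (1) = -5

x = -5


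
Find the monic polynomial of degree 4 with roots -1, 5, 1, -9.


A monic polynomial with roots -1, 5, 1, -9 is:
p(x) = (x + 1)(x - 5)(x - 1)(x + 9)
After multiplying by (x + 1): x + 1
After multiplying by (x - 5): x^2 - 4x - 5
After multiplying by (x - 1): x^3 - 5x^2 - x + 5
After multiplying by (x + 9): x^4 + 4x^3 - 46x^2 - 4x + 45

x^4 + 4x^3 - 46x^2 - 4x + 45


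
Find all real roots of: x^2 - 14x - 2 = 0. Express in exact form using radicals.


Using the quadratic formula: x = (-b ± sqrt(b^2 - 4ac)) / (2a)
Here a = 1, b = -14, c = -2
Discriminant = b^2 - 4ac = (-14)^2 - 4(1)(-2) = 196 + 8 = 204
Since discriminant = 204 > 0, there are two real roots.
x = (14 ± 2*sqrt(51)) / 2
Simplifying: x = 7 ± sqrt(51)
Numerically: x ≈ 14.1414 or x ≈ -0.1414

x = 7 + sqrt(51) or x = 7 - sqrt(51)


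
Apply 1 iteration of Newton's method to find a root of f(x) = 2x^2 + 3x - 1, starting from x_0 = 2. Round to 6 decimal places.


Newton's method: x_(n+1) = x_n - f(x_n)/f'(x_n)
f(x) = 2x^2 + 3x - 1
f'(x) = 4x + 3

Iteration 1:
  f(2.000000) = 13.000000
  f'(2.000000) = 11.000000
  x_1 = 2.000000 - (13.000000)/(11.000000) = 0.818182

x_1 = 0.818182


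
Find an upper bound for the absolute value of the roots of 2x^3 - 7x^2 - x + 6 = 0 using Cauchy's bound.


Cauchy's bound: all roots r satisfy |r| <= 1 + max(|a_i/a_n|) for i = 0,...,n-1
where a_n is the leading coefficient.

Coefficients: [2, -7, -1, 6]
Leading coefficient a_n = 2
Ratios |a_i/a_n|: 7/2, 1/2, 3
Maximum ratio: 7/2
Cauchy's bound: |r| <= 1 + 7/2 = 9/2

Upper bound = 9/2


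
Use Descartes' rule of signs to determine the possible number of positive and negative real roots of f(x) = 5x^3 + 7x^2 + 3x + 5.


Descartes' rule of signs:

For positive roots, count sign changes in f(x) = 5x^3 + 7x^2 + 3x + 5:
Signs of coefficients: +, +, +, +
Number of sign changes: 0
Possible positive real roots: 0

For negative roots, examine f(-x) = -5x^3 + 7x^2 - 3x + 5:
Signs of coefficients: -, +, -, +
Number of sign changes: 3
Possible negative real roots: 3, 1

Positive roots: 0; Negative roots: 3 or 1


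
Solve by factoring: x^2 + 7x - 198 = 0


We need two numbers that multiply to -198 and add to 7.
Those numbers are -11 and 18 (since (-11) * 18 = -198 and (-11) + 18 = 7).
So x^2 + 7x - 198 = (x - 11)(x + 18) = 0
Setting each factor to zero: x = 11 or x = -18

x = -18, x = 11


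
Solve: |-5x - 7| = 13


An absolute value equation |expr| = 13 gives two cases:
Case 1: -5x - 7 = 13
  -5x = 20, so x = -4
Case 2: -5x - 7 = -13
  -5x = -6, so x = 6/5

x = -4, x = 6/5


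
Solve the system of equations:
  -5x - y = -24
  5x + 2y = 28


Using Cramer's rule:
Determinant D = (-5)(2) - (5)(-1) = -10 + 5 = -5
Dx = (-24)(2) - (28)(-1) = -48 + 28 = -20
Dy = (-5)(28) - (5)(-24) = -140 + 120 = -20
x = Dx/D = -20/-5 = 4
y = Dy/D = -20/-5 = 4

x = 4, y = 4


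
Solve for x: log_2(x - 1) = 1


Convert to exponential form: x - 1 = 2^1 = 2
x = 2 + 1 = 3
Check: log_2(3 - 1) = log_2(2) = log_2(2) = 1 ✓

x = 3


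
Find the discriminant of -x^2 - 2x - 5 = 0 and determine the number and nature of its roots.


For ax^2 + bx + c = 0, discriminant D = b^2 - 4ac
Here a = -1, b = -2, c = -5
D = (-2)^2 - 4(-1)(-5) = 4 - 20 = -16

D = -16 < 0
The equation has no real roots (2 complex conjugate roots).

Discriminant = -16, no real roots (2 complex conjugate roots)


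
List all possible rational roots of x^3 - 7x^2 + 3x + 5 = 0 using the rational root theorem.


Rational root theorem: possible roots are ±p/q where:
  p divides the constant term (5): p ∈ {1, 5}
  q divides the leading coefficient (1): q ∈ {1}

All possible rational roots: -5, -1, 1, 5

-5, -1, 1, 5


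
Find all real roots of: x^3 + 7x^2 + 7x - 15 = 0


Let p(x) = x^3 + 7x^2 + 7x - 15. By the rational root theorem (leading coefficient 1), any rational root is an integer divisor of 15: try ±1, ±2, ... in turn.
Test x = 1: value = 0 ✓, so (x - 1) is a factor.
Synthetic division by (x - 1): bring down 1; 1(1) + 7 = 8; 8(1) + 7 = 15; 15(1) - 15 = 0 → quotient x^2 + 8x + 15, remainder 0.
Solve the quadratic x^2 + 8x + 15 = 0: discriminant = 8^2 - 4(1)(15) = 64 - 60 = 4.
sqrt(4) = 2, so x = (-8 ± 2)/2: x = -3 or x = -5.

x = -5, x = -3, x = 1


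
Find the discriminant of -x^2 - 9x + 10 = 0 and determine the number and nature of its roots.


For ax^2 + bx + c = 0, discriminant D = b^2 - 4ac
Here a = -1, b = -9, c = 10
D = (-9)^2 - 4(-1)(10) = 81 + 40 = 121

D = 121 > 0 and is a perfect square (sqrt = 11)
The equation has 2 distinct real rational roots.

Discriminant = 121, 2 distinct real rational roots


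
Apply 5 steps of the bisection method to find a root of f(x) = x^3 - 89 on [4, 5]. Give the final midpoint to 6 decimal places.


f(x) = x^3 - 89
f(4) = -25 < 0
f(5) = 36 > 0

Step 1: midpoint = (4.000000 + 5.000000)/2 = 4.500000
  f(4.500000) = 2.125000
  f(mid) > 0, so root is in [4.000000, 4.500000]

Step 2: midpoint = (4.000000 + 4.500000)/2 = 4.250000
  f(4.250000) = -12.234375
  f(mid) < 0, so root is in [4.250000, 4.500000]

Step 3: midpoint = (4.250000 + 4.500000)/2 = 4.375000
  f(4.375000) = -5.259766
  f(mid) < 0, so root is in [4.375000, 4.500000]

Step 4: midpoint = (4.375000 + 4.500000)/2 = 4.437500
  f(4.437500) = -1.619385
  f(mid) < 0, so root is in [4.437500, 4.500000]

Step 5: midpoint = (4.437500 + 4.500000)/2 = 4.468750
  f(4.468750) = 0.239716
  f(mid) > 0, so root is in [4.437500, 4.468750]

midpoint = 4.468750


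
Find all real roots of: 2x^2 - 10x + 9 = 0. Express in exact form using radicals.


Using the quadratic formula: x = (-b ± sqrt(b^2 - 4ac)) / (2a)
Here a = 2, b = -10, c = 9
Discriminant = b^2 - 4ac = (-10)^2 - 4(2)(9) = 100 - 72 = 28
Since discriminant = 28 > 0, there are two real roots.
x = (10 ± 2*sqrt(7)) / 4
Simplifying: x = (5 ± sqrt(7)) / 2
Numerically: x ≈ 3.8229 or x ≈ 1.1771

x = (5 + sqrt(7)) / 2 or x = (5 - sqrt(7)) / 2


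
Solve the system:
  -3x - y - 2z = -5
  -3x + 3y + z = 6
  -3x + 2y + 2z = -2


Using Cramer's rule. Expand each determinant along the first row.
D  = (-3)*[3*2 - 1*2] - (-1)*[(-3)*2 - 1*(-3)] + (-2)*[(-3)*2 - 3*(-3)]
  = (-3)*(4) - (-1)*(-3) + (-2)*(3) = -21
Dx = (-5)*[3*2 - 1*2] - (-1)*[6*2 - 1*(-2)] + (-2)*[6*2 - 3*(-2)]
  = (-5)*(4) - (-1)*(14) + (-2)*(18) = -42
Dy = (-3)*[6*2 - 1*(-2)] - (-5)*[(-3)*2 - 1*(-3)] + (-2)*[(-3)*(-2) - 6*(-3)]
  = (-3)*(14) - (-5)*(-3) + (-2)*(24) = -105
Dz = (-3)*[3*(-2) - 6*2] - (-1)*[(-3)*(-2) - 6*(-3)] + (-5)*[(-3)*2 - 3*(-3)]
  = (-3)*(-18) - (-1)*(24) + (-5)*(3) = 63
x = Dx/D = -42/-21 = 2, y = Dy/D = -105/-21 = 5, z = Dz/D = 63/-21 = -3
Check eq1: (-3)(2) + (-1)(5) + (-2)(-3) = -5 = -5 ✓
Check eq2: (-3)(2) + (3)(5) + (1)(-3) = 6 = 6 ✓
Check eq3: (-3)(2) + (2)(5) + (2)(-3) = -2 = -2 ✓

x = 2, y = 5, z = -3


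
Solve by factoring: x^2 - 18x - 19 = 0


We need two numbers that multiply to -19 and add to -18.
Those numbers are 1 and -19 (since 1 * (-19) = -19 and 1 + (-19) = -18).
So x^2 - 18x - 19 = (x + 1)(x - 19) = 0
Setting each factor to zero: x = -1 or x = 19

x = -1, x = 19


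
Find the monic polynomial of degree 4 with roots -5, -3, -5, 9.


A monic polynomial with roots -5, -3, -5, 9 is:
p(x) = (x + 5)(x + 3)(x + 5)(x - 9)
After multiplying by (x + 5): x + 5
After multiplying by (x + 3): x^2 + 8x + 15
After multiplying by (x + 5): x^3 + 13x^2 + 55x + 75
After multiplying by (x - 9): x^4 + 4x^3 - 62x^2 - 420x - 675

x^4 + 4x^3 - 62x^2 - 420x - 675


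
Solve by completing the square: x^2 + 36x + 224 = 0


Start: x^2 + 36x + 224 = 0
Move constant: x^2 + 36x = -224
Half of 36 is 18, squared is 324
Add 324 to both sides: x^2 + 36x + 324 = 100
(x + 18)^2 = 100
x + 18 = ±10
x = -18 + 10 = -8 or x = -18 - 10 = -28

x = -28, x = -8


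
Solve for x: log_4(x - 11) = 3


Convert to exponential form: x - 11 = 4^3 = 64
x = 64 + 11 = 75
Check: log_4(75 - 11) = log_4(64) = log_4(64) = 3 ✓

x = 75


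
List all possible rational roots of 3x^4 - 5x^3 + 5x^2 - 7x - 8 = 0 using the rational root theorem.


Rational root theorem: possible roots are ±p/q where:
  p divides the constant term (-8): p ∈ {1, 2, 4, 8}
  q divides the leading coefficient (3): q ∈ {1, 3}

All possible rational roots: -8, -4, -8/3, -2, -4/3, -1, -2/3, -1/3, 1/3, 2/3, 1, 4/3, 2, 8/3, 4, 8

-8, -4, -8/3, -2, -4/3, -1, -2/3, -1/3, 1/3, 2/3, 1, 4/3, 2, 8/3, 4, 8


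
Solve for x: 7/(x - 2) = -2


Multiply both sides by (x - 2): 7 = -2(x - 2)
Distribute: 7 = -2x + 4
-2x = 7 - 4 = 3
x = -3/2

x = -3/2


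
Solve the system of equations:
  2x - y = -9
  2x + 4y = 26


Using Cramer's rule:
Determinant D = (2)(4) - (2)(-1) = 8 + 2 = 10
Dx = (-9)(4) - (26)(-1) = -36 + 26 = -10
Dy = (2)(26) - (2)(-9) = 52 + 18 = 70
x = Dx/D = -10/10 = -1
y = Dy/D = 70/10 = 7

x = -1, y = 7


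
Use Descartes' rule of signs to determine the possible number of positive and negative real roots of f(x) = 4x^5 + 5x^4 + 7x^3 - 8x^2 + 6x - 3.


Descartes' rule of signs:

For positive roots, count sign changes in f(x) = 4x^5 + 5x^4 + 7x^3 - 8x^2 + 6x - 3:
Signs of coefficients: +, +, +, -, +, -
Number of sign changes: 3
Possible positive real roots: 3, 1

For negative roots, examine f(-x) = -4x^5 + 5x^4 - 7x^3 - 8x^2 - 6x - 3:
Signs of coefficients: -, +, -, -, -, -
Number of sign changes: 2
Possible negative real roots: 2, 0

Positive roots: 3 or 1; Negative roots: 2 or 0


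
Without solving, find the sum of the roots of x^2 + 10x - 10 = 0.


By Vieta's formulas for ax^2 + bx + c = 0:
  Sum of roots = -b/a
  Product of roots = c/a

Here a = 1, b = 10, c = -10
Sum = -(10)/1 = -10
Product = -10/1 = -10

Sum = -10


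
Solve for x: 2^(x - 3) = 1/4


Express both sides with the same base.
1/4 = 2^(-2)
Since the bases match, equate exponents: x - 3 = -2
So x = -2 - (-3) = 1

x = 1


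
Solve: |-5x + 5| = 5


An absolute value equation |expr| = 5 gives two cases:
Case 1: -5x + 5 = 5
  -5x = 0, so x = 0
Case 2: -5x + 5 = -5
  -5x = -10, so x = 2

x = 0, x = 2


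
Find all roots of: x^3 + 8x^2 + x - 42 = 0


Let p(x) = x^3 + 8x^2 + x - 42. By the rational root theorem (leading coefficient 1), any rational root is an integer divisor of 42: try ±1, ±2, ... in turn.
Test x = 1: value = -32 ≠ 0.
Test x = -1: value = -36 ≠ 0.
Test x = 2: value = 0 ✓, so (x - 2) is a factor.
Synthetic division by (x - 2): bring down 1; 1(2) + 8 = 10; 10(2) + 1 = 21; 21(2) - 42 = 0 → quotient x^2 + 10x + 21, remainder 0.
Solve the quadratic x^2 + 10x + 21 = 0: discriminant = 10^2 - 4(1)(21) = 100 - 84 = 16.
sqrt(16) = 4, so x = (-10 ± 4)/2: x = -3 or x = -7.
Collecting all roots found:

x = -7, x = -3, x = 2


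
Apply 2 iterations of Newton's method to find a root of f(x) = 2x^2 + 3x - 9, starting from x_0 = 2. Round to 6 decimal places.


Newton's method: x_(n+1) = x_n - f(x_n)/f'(x_n)
f(x) = 2x^2 + 3x - 9
f'(x) = 4x + 3

Iteration 1:
  f(2.000000) = 5.000000
  f'(2.000000) = 11.000000
  x_1 = 2.000000 - (5.000000)/(11.000000) = 1.545455

Iteration 2:
  f(1.545455) = 0.413223
  f'(1.545455) = 9.181818
  x_2 = 1.545455 - (0.413223)/(9.181818) = 1.500450

x_2 = 1.500450


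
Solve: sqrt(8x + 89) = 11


Square both sides: 8x + 89 = 11^2 = 121
8x = 121 - 89 = 32
x = 4
Check: sqrt(8*4 + 89) = sqrt(121) = 11 ✓

x = 4


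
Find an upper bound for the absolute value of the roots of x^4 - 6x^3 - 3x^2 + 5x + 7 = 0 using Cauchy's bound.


Cauchy's bound: all roots r satisfy |r| <= 1 + max(|a_i/a_n|) for i = 0,...,n-1
where a_n is the leading coefficient.

Coefficients: [1, -6, -3, 5, 7]
Leading coefficient a_n = 1
Ratios |a_i/a_n|: 6, 3, 5, 7
Maximum ratio: 7
Cauchy's bound: |r| <= 1 + 7 = 8

Upper bound = 8


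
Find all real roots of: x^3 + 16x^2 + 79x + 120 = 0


Let p(x) = x^3 + 16x^2 + 79x + 120. By the rational root theorem (leading coefficient 1), any rational root is an integer divisor of 120: try ±1, ±2, ... in turn.
Test x = 1: value = 216 ≠ 0.
Test x = -1: value = 56 ≠ 0.
Test x = 2: value = 350 ≠ 0.
Test x = -2: value = 18 ≠ 0.
Test x = 3: value = 528 ≠ 0.
Test x = -3: value = 0 ✓, so (x + 3) is a factor.
Synthetic division by (x + 3): bring down 1; 1(-3) + 16 = 13; 13(-3) + 79 = 40; 40(-3) + 120 = 0 → quotient x^2 + 13x + 40, remainder 0.
Solve the quadratic x^2 + 13x + 40 = 0: discriminant = 13^2 - 4(1)(40) = 169 - 160 = 9.
sqrt(9) = 3, so x = (-13 ± 3)/2: x = -5 or x = -8.

x = -8, x = -5, x = -3


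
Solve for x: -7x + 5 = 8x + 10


Starting with: -7x + 5 = 8x + 10
Move all x terms to left: (-7 - 8)x = 10 - 5
Simplify: -15x = 5
Divide both sides by -15: x = -1/3

x = -1/3


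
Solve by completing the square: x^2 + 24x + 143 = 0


Start: x^2 + 24x + 143 = 0
Move constant: x^2 + 24x = -143
Half of 24 is 12, squared is 144
Add 144 to both sides: x^2 + 24x + 144 = 1
(x + 12)^2 = 1
x + 12 = ±1
x = -12 + 1 = -11 or x = -12 - 1 = -13

x = -13, x = -11


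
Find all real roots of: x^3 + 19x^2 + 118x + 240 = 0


Let p(x) = x^3 + 19x^2 + 118x + 240. By the rational root theorem (leading coefficient 1), any rational root is an integer divisor of 240: try ±1, ±2, ... in turn.
Test x = 1: value = 378 ≠ 0.
Test x = -1: value = 140 ≠ 0.
Test x = 2: value = 560 ≠ 0.
Test x = -2: value = 72 ≠ 0.
Test x = 3: value = 792 ≠ 0.
Test x = -3: value = 30 ≠ 0.
Test x = 4: value = 1080 ≠ 0.
Test x = -4: value = 8 ≠ 0.
Test x = 5: value = 1430 ≠ 0.
Test x = -5: value = 0 ✓, so (x + 5) is a factor.
Synthetic division by (x + 5): bring down 1; 1(-5) + 19 = 14; 14(-5) + 118 = 48; 48(-5) + 240 = 0 → quotient x^2 + 14x + 48, remainder 0.
Solve the quadratic x^2 + 14x + 48 = 0: discriminant = 14^2 - 4(1)(48) = 196 - 192 = 4.
sqrt(4) = 2, so x = (-14 ± 2)/2: x = -6 or x = -8.

x = -8, x = -6, x = -5


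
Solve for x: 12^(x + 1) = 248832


Express both sides with the same base.
248832 = 12^5
Since the bases match, equate exponents: x + 1 = 5
So x = 5 - (1) = 4

x = 4


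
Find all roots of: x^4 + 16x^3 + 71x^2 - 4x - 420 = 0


Let p(x) = x^4 + 16x^3 + 71x^2 - 4x - 420. By the rational root theorem (leading coefficient 1), any rational root is an integer divisor of 420: try ±1, ±2, ... in turn.
Test x = 1: value = -336 ≠ 0.
Test x = -1: value = -360 ≠ 0.
Test x = 2: value = 0 ✓, so (x - 2) is a factor.
Synthetic division by (x - 2): bring down 1; 1(2) + 16 = 18; 18(2) + 71 = 107; 107(2) - 4 = 210; 210(2) - 420 = 0 → quotient x^3 + 18x^2 + 107x + 210, remainder 0.
Continue with the quotient x^3 + 18x^2 + 107x + 210 (candidates must divide 210; re-test x = 2 first in case it repeats).
Test x = 2: value = 504 ≠ 0.
Test x = -2: value = 60 ≠ 0.
Test x = 3: value = 720 ≠ 0.
Test x = -3: value = 24 ≠ 0.
Test x = 5: value = 1320 ≠ 0.
Test x = -5: value = 0 ✓, so (x + 5) is a factor.
Synthetic division by (x + 5): bring down 1; 1(-5) + 18 = 13; 13(-5) + 107 = 42; 42(-5) + 210 = 0 → quotient x^2 + 13x + 42, remainder 0.
Solve the quadratic x^2 + 13x + 42 = 0: discriminant = 13^2 - 4(1)(42) = 169 - 168 = 1.
sqrt(1) = 1, so x = (-13 ± 1)/2: x = -6 or x = -7.
Collecting all roots found:

x = -7, x = -6, x = -5, x = 2


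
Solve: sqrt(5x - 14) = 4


Square both sides: 5x - 14 = 4^2 = 16
5x = 16 + 14 = 30
x = 6
Check: sqrt(5*6 - 14) = sqrt(16) = 4 ✓

x = 6


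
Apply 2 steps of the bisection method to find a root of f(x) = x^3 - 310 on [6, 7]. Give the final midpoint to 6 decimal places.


f(x) = x^3 - 310
f(6) = -94 < 0
f(7) = 33 > 0

Step 1: midpoint = (6.000000 + 7.000000)/2 = 6.500000
  f(6.500000) = -35.375000
  f(mid) < 0, so root is in [6.500000, 7.000000]

Step 2: midpoint = (6.500000 + 7.000000)/2 = 6.750000
  f(6.750000) = -2.453125
  f(mid) < 0, so root is in [6.750000, 7.000000]

midpoint = 6.750000


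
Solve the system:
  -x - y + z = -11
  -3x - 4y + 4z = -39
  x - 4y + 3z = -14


Using Cramer's rule. Expand each determinant along the first row.
D  = (-1)*[(-4)*3 - 4*(-4)] - (-1)*[(-3)*3 - 4*1] + 1*[(-3)*(-4) - (-4)*1]
  = (-1)*(4) - (-1)*(-13) + 1*(16) = -1
Dx = (-11)*[(-4)*3 - 4*(-4)] - (-1)*[(-39)*3 - 4*(-14)] + 1*[(-39)*(-4) - (-4)*(-14)]
  = (-11)*(4) - (-1)*(-61) + 1*(100) = -5
Dy = (-1)*[(-39)*3 - 4*(-14)] - (-11)*[(-3)*3 - 4*1] + 1*[(-3)*(-14) - (-39)*1]
  = (-1)*(-61) - (-11)*(-13) + 1*(81) = -1
Dz = (-1)*[(-4)*(-14) - (-39)*(-4)] - (-1)*[(-3)*(-14) - (-39)*1] + (-11)*[(-3)*(-4) - (-4)*1]
  = (-1)*(-100) - (-1)*(81) + (-11)*(16) = 5
x = Dx/D = -5/-1 = 5, y = Dy/D = -1/-1 = 1, z = Dz/D = 5/-1 = -5
Check eq1: (-1)(5) + (-1)(1) + (1)(-5) = -11 = -11 ✓
Check eq2: (-3)(5) + (-4)(1) + (4)(-5) = -39 = -39 ✓
Check eq3: (1)(5) + (-4)(1) + (3)(-5) = -14 = -14 ✓

x = 5, y = 1, z = -5


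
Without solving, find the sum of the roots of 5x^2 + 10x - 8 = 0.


By Vieta's formulas for ax^2 + bx + c = 0:
  Sum of roots = -b/a
  Product of roots = c/a

Here a = 5, b = 10, c = -8
Sum = -(10)/5 = -2
Product = -8/5 = -8/5

Sum = -2


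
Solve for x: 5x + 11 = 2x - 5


Starting with: 5x + 11 = 2x - 5
Move all x terms to left: (5 - 2)x = -5 - 11
Simplify: 3x = -16
Divide both sides by 3: x = -16/3

x = -16/3


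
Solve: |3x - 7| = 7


An absolute value equation |expr| = 7 gives two cases:
Case 1: 3x - 7 = 7
  3x = 14, so x = 14/3
Case 2: 3x - 7 = -7
  3x = 0, so x = 0

x = 0, x = 14/3


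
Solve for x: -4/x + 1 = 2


Subtract 1 from both sides: -4/x = 1
Multiply both sides by x: -4 = 1 * x
Divide by 1: x = -4

x = -4


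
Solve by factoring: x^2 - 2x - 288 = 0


We need two numbers that multiply to -288 and add to -2.
Those numbers are 16 and -18 (since 16 * (-18) = -288 and 16 + (-18) = -2).
So x^2 - 2x - 288 = (x + 16)(x - 18) = 0
Setting each factor to zero: x = -16 or x = 18

x = -16, x = 18


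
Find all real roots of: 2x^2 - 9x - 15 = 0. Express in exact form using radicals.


Using the quadratic formula: x = (-b ± sqrt(b^2 - 4ac)) / (2a)
Here a = 2, b = -9, c = -15
Discriminant = b^2 - 4ac = (-9)^2 - 4(2)(-15) = 81 + 120 = 201
Since discriminant = 201 > 0, there are two real roots.
x = (9 ± sqrt(201)) / 4
Numerically: x ≈ 5.7944 or x ≈ -1.2944

x = (9 + sqrt(201)) / 4 or x = (9 - sqrt(201)) / 4


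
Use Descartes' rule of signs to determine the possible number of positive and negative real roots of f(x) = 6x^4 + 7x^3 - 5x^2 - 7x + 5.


Descartes' rule of signs:

For positive roots, count sign changes in f(x) = 6x^4 + 7x^3 - 5x^2 - 7x + 5:
Signs of coefficients: +, +, -, -, +
Number of sign changes: 2
Possible positive real roots: 2, 0

For negative roots, examine f(-x) = 6x^4 - 7x^3 - 5x^2 + 7x + 5:
Signs of coefficients: +, -, -, +, +
Number of sign changes: 2
Possible negative real roots: 2, 0

Positive roots: 2 or 0; Negative roots: 2 or 0


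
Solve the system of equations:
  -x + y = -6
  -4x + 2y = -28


Using Cramer's rule:
Determinant D = (-1)(2) - (-4)(1) = -2 + 4 = 2
Dx = (-6)(2) - (-28)(1) = -12 + 28 = 16
Dy = (-1)(-28) - (-4)(-6) = 28 - 24 = 4
x = Dx/D = 16/2 = 8
y = Dy/D = 4/2 = 2

x = 8, y = 2


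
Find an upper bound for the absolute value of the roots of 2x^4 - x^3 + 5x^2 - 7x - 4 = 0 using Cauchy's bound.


Cauchy's bound: all roots r satisfy |r| <= 1 + max(|a_i/a_n|) for i = 0,...,n-1
where a_n is the leading coefficient.

Coefficients: [2, -1, 5, -7, -4]
Leading coefficient a_n = 2
Ratios |a_i/a_n|: 1/2, 5/2, 7/2, 2
Maximum ratio: 7/2
Cauchy's bound: |r| <= 1 + 7/2 = 9/2

Upper bound = 9/2


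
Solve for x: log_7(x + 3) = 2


Convert to exponential form: x + 3 = 7^2 = 49
x = 49 - 3 = 46
Check: log_7(46 + 3) = log_7(49) = log_7(49) = 2 ✓

x = 46


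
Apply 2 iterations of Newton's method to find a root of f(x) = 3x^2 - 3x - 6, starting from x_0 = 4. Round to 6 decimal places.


Newton's method: x_(n+1) = x_n - f(x_n)/f'(x_n)
f(x) = 3x^2 - 3x - 6
f'(x) = 6x - 3

Iteration 1:
  f(4.000000) = 30.000000
  f'(4.000000) = 21.000000
  x_1 = 4.000000 - (30.000000)/(21.000000) = 2.571429

Iteration 2:
  f(2.571429) = 6.122449
  f'(2.571429) = 12.428571
  x_2 = 2.571429 - (6.122449)/(12.428571) = 2.078818

x_2 = 2.078818


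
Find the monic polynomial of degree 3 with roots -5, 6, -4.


A monic polynomial with roots -5, 6, -4 is:
p(x) = (x + 5)(x - 6)(x + 4)
After multiplying by (x + 5): x + 5
After multiplying by (x - 6): x^2 - x - 30
After multiplying by (x + 4): x^3 + 3x^2 - 34x - 120

x^3 + 3x^2 - 34x - 120


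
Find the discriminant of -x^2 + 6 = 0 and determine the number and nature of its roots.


For ax^2 + bx + c = 0, discriminant D = b^2 - 4ac
Here a = -1, b = 0, c = 6
D = (0)^2 - 4(-1)(6) = 0 + 24 = 24

D = 24 > 0 but not a perfect square
The equation has 2 distinct real irrational roots.

Discriminant = 24, 2 distinct real irrational roots


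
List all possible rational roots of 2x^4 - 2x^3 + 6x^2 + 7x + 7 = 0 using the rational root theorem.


Rational root theorem: possible roots are ±p/q where:
  p divides the constant term (7): p ∈ {1, 7}
  q divides the leading coefficient (2): q ∈ {1, 2}

All possible rational roots: -7, -7/2, -1, -1/2, 1/2, 1, 7/2, 7

-7, -7/2, -1, -1/2, 1/2, 1, 7/2, 7


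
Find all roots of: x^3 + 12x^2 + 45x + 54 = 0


Let p(x) = x^3 + 12x^2 + 45x + 54. By the rational root theorem (leading coefficient 1), any rational root is an integer divisor of 54: try ±1, ±2, ... in turn.
Test x = 1: value = 112 ≠ 0.
Test x = -1: value = 20 ≠ 0.
Test x = 2: value = 200 ≠ 0.
Test x = -2: value = 4 ≠ 0.
Test x = 3: value = 324 ≠ 0.
Test x = -3: value = 0 ✓, so (x + 3) is a factor.
Synthetic division by (x + 3): bring down 1; 1(-3) + 12 = 9; 9(-3) + 45 = 18; 18(-3) + 54 = 0 → quotient x^2 + 9x + 18, remainder 0.
Solve the quadratic x^2 + 9x + 18 = 0: discriminant = 9^2 - 4(1)(18) = 81 - 72 = 9.
sqrt(9) = 3, so x = (-9 ± 3)/2: x = -3 or x = -6.
Collecting all roots found:

x = -6, x = -3 (multiplicity 2)


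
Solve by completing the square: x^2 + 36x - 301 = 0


Start: x^2 + 36x - 301 = 0
Move constant: x^2 + 36x = 301
Half of 36 is 18, squared is 324
Add 324 to both sides: x^2 + 36x + 324 = 625
(x + 18)^2 = 625
x + 18 = ±25
x = -18 + 25 = 7 or x = -18 - 25 = -43

x = -43, x = 7


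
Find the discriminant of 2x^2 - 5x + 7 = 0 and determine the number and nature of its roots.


For ax^2 + bx + c = 0, discriminant D = b^2 - 4ac
Here a = 2, b = -5, c = 7
D = (-5)^2 - 4(2)(7) = 25 - 56 = -31

D = -31 < 0
The equation has no real roots (2 complex conjugate roots).

Discriminant = -31, no real roots (2 complex conjugate roots)


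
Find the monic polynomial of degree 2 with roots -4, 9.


A monic polynomial with roots -4, 9 is:
p(x) = (x + 4)(x - 9)
After multiplying by (x + 4): x + 4
After multiplying by (x - 9): x^2 - 5x - 36

x^2 - 5x - 36


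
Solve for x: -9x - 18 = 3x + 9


Starting with: -9x - 18 = 3x + 9
Move all x terms to left: (-9 - 3)x = 9 + 18
Simplify: -12x = 27
Divide both sides by -12: x = -9/4

x = -9/4


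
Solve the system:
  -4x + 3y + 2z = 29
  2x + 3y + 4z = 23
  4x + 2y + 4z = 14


Using Cramer's rule. Expand each determinant along the first row.
D  = (-4)*[3*4 - 4*2] - 3*[2*4 - 4*4] + 2*[2*2 - 3*4]
  = (-4)*(4) - 3*(-8) + 2*(-8) = -8
Dx = 29*[3*4 - 4*2] - 3*[23*4 - 4*14] + 2*[23*2 - 3*14]
  = 29*(4) - 3*(36) + 2*(4) = 16
Dy = (-4)*[23*4 - 4*14] - 29*[2*4 - 4*4] + 2*[2*14 - 23*4]
  = (-4)*(36) - 29*(-8) + 2*(-64) = -40
Dz = (-4)*[3*14 - 23*2] - 3*[2*14 - 23*4] + 29*[2*2 - 3*4]
  = (-4)*(-4) - 3*(-64) + 29*(-8) = -24
x = Dx/D = 16/-8 = -2, y = Dy/D = -40/-8 = 5, z = Dz/D = -24/-8 = 3
Check eq1: (-4)(-2) + (3)(5) + (2)(3) = 29 = 29 ✓
Check eq2: (2)(-2) + (3)(5) + (4)(3) = 23 = 23 ✓
Check eq3: (4)(-2) + (2)(5) + (4)(3) = 14 = 14 ✓

x = -2, y = 5, z = 3


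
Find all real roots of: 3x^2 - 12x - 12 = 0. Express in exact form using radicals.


Using the quadratic formula: x = (-b ± sqrt(b^2 - 4ac)) / (2a)
Here a = 3, b = -12, c = -12
Discriminant = b^2 - 4ac = (-12)^2 - 4(3)(-12) = 144 + 144 = 288
Since discriminant = 288 > 0, there are two real roots.
x = (12 ± 12*sqrt(2)) / 6
Simplifying: x = 2 ± 2*sqrt(2)
Numerically: x ≈ 4.8284 or x ≈ -0.8284

x = 2 + 2*sqrt(2) or x = 2 - 2*sqrt(2)


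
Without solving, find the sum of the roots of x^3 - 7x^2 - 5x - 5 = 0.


By Vieta's formulas for x^3 + bx^2 + cx + d = 0:
  r1 + r2 + r3 = -b/a = 7
  r1*r2 + r1*r3 + r2*r3 = c/a = -5
  r1*r2*r3 = -d/a = 5


Sum = 7


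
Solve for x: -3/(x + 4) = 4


Multiply both sides by (x + 4): -3 = 4(x + 4)
Distribute: -3 = 4x + 16
4x = -3 - 16 = -19
x = -19/4

x = -19/4


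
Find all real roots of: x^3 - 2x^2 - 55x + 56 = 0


Let p(x) = x^3 - 2x^2 - 55x + 56. By the rational root theorem (leading coefficient 1), any rational root is an integer divisor of 56: try ±1, ±2, ... in turn.
Test x = 1: value = 0 ✓, so (x - 1) is a factor.
Synthetic division by (x - 1): bring down 1; 1(1) - 2 = -1; (-1)(1) - 55 = -56; (-56)(1) + 56 = 0 → quotient x^2 - x - 56, remainder 0.
Solve the quadratic x^2 - x - 56 = 0: discriminant = (-1)^2 - 4(1)(-56) = 1 + 224 = 225.
sqrt(225) = 15, so x = (1 ± 15)/2: x = 8 or x = -7.

x = -7, x = 1, x = 8


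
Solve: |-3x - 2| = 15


An absolute value equation |expr| = 15 gives two cases:
Case 1: -3x - 2 = 15
  -3x = 17, so x = -17/3
Case 2: -3x - 2 = -15
  -3x = -13, so x = 13/3

x = -17/3, x = 13/3


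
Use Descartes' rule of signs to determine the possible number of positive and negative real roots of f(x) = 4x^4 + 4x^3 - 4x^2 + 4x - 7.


Descartes' rule of signs:

For positive roots, count sign changes in f(x) = 4x^4 + 4x^3 - 4x^2 + 4x - 7:
Signs of coefficients: +, +, -, +, -
Number of sign changes: 3
Possible positive real roots: 3, 1

For negative roots, examine f(-x) = 4x^4 - 4x^3 - 4x^2 - 4x - 7:
Signs of coefficients: +, -, -, -, -
Number of sign changes: 1
Possible negative real roots: 1

Positive roots: 3 or 1; Negative roots: 1
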